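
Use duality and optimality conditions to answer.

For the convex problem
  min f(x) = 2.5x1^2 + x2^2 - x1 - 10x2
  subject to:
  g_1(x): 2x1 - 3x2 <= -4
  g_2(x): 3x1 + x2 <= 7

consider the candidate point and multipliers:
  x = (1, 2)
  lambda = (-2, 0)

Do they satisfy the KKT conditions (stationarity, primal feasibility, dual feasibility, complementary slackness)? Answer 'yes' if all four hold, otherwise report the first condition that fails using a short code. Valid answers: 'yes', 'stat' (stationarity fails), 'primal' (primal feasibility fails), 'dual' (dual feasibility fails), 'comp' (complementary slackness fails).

Gradient of f: grad f(x) = Q x + c = (4, -6)
Constraint values g_i(x) = a_i^T x - b_i:
  g_1((1, 2)) = 0
  g_2((1, 2)) = -2
Stationarity residual: grad f(x) + sum_i lambda_i a_i = (0, 0)
  -> stationarity OK
Primal feasibility (all g_i <= 0): OK
Dual feasibility (all lambda_i >= 0): FAILS
Complementary slackness (lambda_i * g_i(x) = 0 for all i): OK

Verdict: the first failing condition is dual_feasibility -> dual.

dual


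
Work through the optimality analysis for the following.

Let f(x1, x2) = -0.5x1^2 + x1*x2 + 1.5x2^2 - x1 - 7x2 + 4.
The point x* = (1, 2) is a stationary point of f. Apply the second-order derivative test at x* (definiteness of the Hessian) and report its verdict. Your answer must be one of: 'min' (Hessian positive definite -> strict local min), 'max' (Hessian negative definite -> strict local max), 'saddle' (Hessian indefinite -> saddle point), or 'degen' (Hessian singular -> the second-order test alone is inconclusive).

Compute the Hessian H = grad^2 f:
  H = [[-1, 1], [1, 3]]
Verify stationarity: grad f(x*) = H x* + g = (0, 0).
Eigenvalues of H: -1.2361, 3.2361.
Eigenvalues have mixed signs, so H is indefinite -> x* is a saddle point.

saddle


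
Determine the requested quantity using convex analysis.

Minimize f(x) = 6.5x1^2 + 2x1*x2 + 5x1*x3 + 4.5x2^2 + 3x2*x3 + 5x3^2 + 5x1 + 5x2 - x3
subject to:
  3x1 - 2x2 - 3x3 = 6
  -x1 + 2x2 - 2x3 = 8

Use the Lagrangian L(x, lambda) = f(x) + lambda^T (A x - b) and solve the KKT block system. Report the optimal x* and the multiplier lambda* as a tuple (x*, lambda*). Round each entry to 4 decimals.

Form the Lagrangian:
  L(x, lambda) = (1/2) x^T Q x + c^T x + lambda^T (A x - b)
Stationarity (grad_x L = 0): Q x + c + A^T lambda = 0.
Primal feasibility: A x = b.

This gives the KKT block system:
  [ Q   A^T ] [ x     ]   [-c ]
  [ A    0  ] [ lambda ] = [ b ]

Solving the linear system:
  x*      = (0.3191, 1.4872, -2.6724)
  lambda* = (-2.1321, -7.6351)
  f(x*)   = 42.7885

x* = (0.3191, 1.4872, -2.6724), lambda* = (-2.1321, -7.6351)


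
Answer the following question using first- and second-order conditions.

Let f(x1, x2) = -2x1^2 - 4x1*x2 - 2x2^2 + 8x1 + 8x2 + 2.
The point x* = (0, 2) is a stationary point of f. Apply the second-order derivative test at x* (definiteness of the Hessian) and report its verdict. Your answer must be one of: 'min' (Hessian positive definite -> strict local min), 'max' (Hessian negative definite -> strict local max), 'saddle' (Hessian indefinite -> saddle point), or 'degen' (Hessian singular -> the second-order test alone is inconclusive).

Compute the Hessian H = grad^2 f:
  H = [[-4, -4], [-4, -4]]
Verify stationarity: grad f(x*) = H x* + g = (0, 0).
Eigenvalues of H: -8, 0.
H has a zero eigenvalue (singular; negative semidefinite but not definite), so H is neither positive definite, negative definite, nor indefinite. The second-order test alone is inconclusive -> degen.
(Indeed, f is constant along the null direction of H through x*, so x* is not a strict local extremum.)

degen


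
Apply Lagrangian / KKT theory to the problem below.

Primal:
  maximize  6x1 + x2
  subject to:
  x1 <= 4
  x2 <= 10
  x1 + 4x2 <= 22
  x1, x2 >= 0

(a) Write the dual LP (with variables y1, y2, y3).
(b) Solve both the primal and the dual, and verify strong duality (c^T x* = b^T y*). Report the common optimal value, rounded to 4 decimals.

The standard primal-dual pair for 'max c^T x s.t. A x <= b, x >= 0' is:
  Dual:  min b^T y  s.t.  A^T y >= c,  y >= 0.

So the dual LP is:
  minimize  4y1 + 10y2 + 22y3
  subject to:
    y1 + y3 >= 6
    y2 + 4y3 >= 1
    y1, y2, y3 >= 0

Solving the primal: x* = (4, 4.5).
  primal value c^T x* = 28.5.
Solving the dual: y* = (5.75, 0, 0.25).
  dual value b^T y* = 28.5.
Strong duality: c^T x* = b^T y*. Confirmed.

28.5


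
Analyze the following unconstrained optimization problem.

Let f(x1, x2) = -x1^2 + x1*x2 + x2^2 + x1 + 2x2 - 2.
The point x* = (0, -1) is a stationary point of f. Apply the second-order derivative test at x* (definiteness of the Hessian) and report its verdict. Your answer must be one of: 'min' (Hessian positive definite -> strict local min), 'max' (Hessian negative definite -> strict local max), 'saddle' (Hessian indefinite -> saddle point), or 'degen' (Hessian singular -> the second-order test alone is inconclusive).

Compute the Hessian H = grad^2 f:
  H = [[-2, 1], [1, 2]]
Verify stationarity: grad f(x*) = H x* + g = (0, 0).
Eigenvalues of H: -2.2361, 2.2361.
Eigenvalues have mixed signs, so H is indefinite -> x* is a saddle point.

saddle


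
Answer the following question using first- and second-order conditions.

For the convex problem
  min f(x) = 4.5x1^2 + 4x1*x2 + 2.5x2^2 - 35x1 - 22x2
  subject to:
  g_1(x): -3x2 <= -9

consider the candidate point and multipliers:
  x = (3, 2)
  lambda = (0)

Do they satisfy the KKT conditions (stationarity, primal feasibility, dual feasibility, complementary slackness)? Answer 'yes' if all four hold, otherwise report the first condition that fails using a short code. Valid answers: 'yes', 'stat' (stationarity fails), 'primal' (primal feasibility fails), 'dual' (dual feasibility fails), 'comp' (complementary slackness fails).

Gradient of f: grad f(x) = Q x + c = (0, 0)
Constraint values g_i(x) = a_i^T x - b_i:
  g_1((3, 2)) = 3
Stationarity residual: grad f(x) + sum_i lambda_i a_i = (0, 0)
  -> stationarity OK
Primal feasibility (all g_i <= 0): FAILS
Dual feasibility (all lambda_i >= 0): OK
Complementary slackness (lambda_i * g_i(x) = 0 for all i): OK

Verdict: the first failing condition is primal_feasibility -> primal.

primal


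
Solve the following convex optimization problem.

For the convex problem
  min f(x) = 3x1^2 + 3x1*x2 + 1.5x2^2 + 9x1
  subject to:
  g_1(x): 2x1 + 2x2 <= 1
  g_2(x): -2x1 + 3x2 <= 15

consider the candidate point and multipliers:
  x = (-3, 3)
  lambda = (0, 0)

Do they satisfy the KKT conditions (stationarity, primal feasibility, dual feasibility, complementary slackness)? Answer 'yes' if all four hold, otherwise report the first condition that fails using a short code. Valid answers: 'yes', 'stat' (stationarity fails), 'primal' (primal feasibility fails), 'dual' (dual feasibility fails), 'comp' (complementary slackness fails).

Gradient of f: grad f(x) = Q x + c = (0, 0)
Constraint values g_i(x) = a_i^T x - b_i:
  g_1((-3, 3)) = -1
  g_2((-3, 3)) = 0
Stationarity residual: grad f(x) + sum_i lambda_i a_i = (0, 0)
  -> stationarity OK
Primal feasibility (all g_i <= 0): OK
Dual feasibility (all lambda_i >= 0): OK
Complementary slackness (lambda_i * g_i(x) = 0 for all i): OK

Verdict: yes, KKT holds.

yes


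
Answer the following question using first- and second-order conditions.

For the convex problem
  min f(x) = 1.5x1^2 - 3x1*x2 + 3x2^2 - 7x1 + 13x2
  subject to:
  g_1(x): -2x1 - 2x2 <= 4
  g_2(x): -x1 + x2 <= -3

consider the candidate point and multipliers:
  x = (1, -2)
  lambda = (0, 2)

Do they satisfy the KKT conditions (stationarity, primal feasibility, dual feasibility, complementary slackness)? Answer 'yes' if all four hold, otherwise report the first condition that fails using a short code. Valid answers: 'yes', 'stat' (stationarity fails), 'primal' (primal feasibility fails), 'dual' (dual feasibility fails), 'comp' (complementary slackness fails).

Gradient of f: grad f(x) = Q x + c = (2, -2)
Constraint values g_i(x) = a_i^T x - b_i:
  g_1((1, -2)) = -2
  g_2((1, -2)) = 0
Stationarity residual: grad f(x) + sum_i lambda_i a_i = (0, 0)
  -> stationarity OK
Primal feasibility (all g_i <= 0): OK
Dual feasibility (all lambda_i >= 0): OK
Complementary slackness (lambda_i * g_i(x) = 0 for all i): OK

Verdict: yes, KKT holds.

yes


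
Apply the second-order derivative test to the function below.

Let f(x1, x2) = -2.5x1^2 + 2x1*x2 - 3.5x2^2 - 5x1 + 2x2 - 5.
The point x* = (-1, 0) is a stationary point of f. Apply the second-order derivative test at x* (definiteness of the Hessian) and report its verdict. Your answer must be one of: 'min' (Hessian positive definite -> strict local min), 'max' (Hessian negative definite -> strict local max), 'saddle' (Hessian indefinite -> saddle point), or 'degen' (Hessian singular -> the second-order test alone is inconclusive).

Compute the Hessian H = grad^2 f:
  H = [[-5, 2], [2, -7]]
Verify stationarity: grad f(x*) = H x* + g = (0, 0).
Eigenvalues of H: -8.2361, -3.7639.
Both eigenvalues < 0, so H is negative definite -> x* is a strict local max.

max


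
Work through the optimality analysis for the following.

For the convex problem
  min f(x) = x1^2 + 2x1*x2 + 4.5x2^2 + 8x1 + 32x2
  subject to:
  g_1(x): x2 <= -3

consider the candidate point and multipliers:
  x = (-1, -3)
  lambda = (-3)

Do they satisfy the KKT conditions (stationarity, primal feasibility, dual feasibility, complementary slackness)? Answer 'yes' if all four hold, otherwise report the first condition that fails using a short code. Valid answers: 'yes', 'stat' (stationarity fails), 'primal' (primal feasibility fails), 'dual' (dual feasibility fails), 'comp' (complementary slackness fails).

Gradient of f: grad f(x) = Q x + c = (0, 3)
Constraint values g_i(x) = a_i^T x - b_i:
  g_1((-1, -3)) = 0
Stationarity residual: grad f(x) + sum_i lambda_i a_i = (0, 0)
  -> stationarity OK
Primal feasibility (all g_i <= 0): OK
Dual feasibility (all lambda_i >= 0): FAILS
Complementary slackness (lambda_i * g_i(x) = 0 for all i): OK

Verdict: the first failing condition is dual_feasibility -> dual.

dual


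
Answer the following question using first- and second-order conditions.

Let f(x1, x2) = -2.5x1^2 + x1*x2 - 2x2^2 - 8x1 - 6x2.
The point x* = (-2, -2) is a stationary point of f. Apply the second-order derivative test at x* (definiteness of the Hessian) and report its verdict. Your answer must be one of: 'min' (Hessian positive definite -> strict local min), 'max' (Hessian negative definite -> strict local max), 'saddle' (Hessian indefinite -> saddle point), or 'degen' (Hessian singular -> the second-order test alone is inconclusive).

Compute the Hessian H = grad^2 f:
  H = [[-5, 1], [1, -4]]
Verify stationarity: grad f(x*) = H x* + g = (0, 0).
Eigenvalues of H: -5.618, -3.382.
Both eigenvalues < 0, so H is negative definite -> x* is a strict local max.

max


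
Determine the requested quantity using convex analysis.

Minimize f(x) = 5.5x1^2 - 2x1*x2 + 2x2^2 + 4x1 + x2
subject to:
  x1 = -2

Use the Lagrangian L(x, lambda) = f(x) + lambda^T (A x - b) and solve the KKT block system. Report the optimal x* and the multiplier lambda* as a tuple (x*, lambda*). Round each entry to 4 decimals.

Form the Lagrangian:
  L(x, lambda) = (1/2) x^T Q x + c^T x + lambda^T (A x - b)
Stationarity (grad_x L = 0): Q x + c + A^T lambda = 0.
Primal feasibility: A x = b.

This gives the KKT block system:
  [ Q   A^T ] [ x     ]   [-c ]
  [ A    0  ] [ lambda ] = [ b ]

Solving the linear system:
  x*      = (-2, -1.25)
  lambda* = (15.5)
  f(x*)   = 10.875

x* = (-2, -1.25), lambda* = (15.5)


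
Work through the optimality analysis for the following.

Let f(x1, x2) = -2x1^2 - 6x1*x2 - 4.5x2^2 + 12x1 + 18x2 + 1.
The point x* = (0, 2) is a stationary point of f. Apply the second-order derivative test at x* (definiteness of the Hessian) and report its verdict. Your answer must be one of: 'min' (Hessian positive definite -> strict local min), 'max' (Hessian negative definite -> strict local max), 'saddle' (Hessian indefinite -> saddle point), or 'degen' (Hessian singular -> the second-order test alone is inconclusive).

Compute the Hessian H = grad^2 f:
  H = [[-4, -6], [-6, -9]]
Verify stationarity: grad f(x*) = H x* + g = (0, 0).
Eigenvalues of H: -13, 0.
H has a zero eigenvalue (singular; negative semidefinite but not definite), so H is neither positive definite, negative definite, nor indefinite. The second-order test alone is inconclusive -> degen.
(Indeed, f is constant along the null direction of H through x*, so x* is not a strict local extremum.)

degen


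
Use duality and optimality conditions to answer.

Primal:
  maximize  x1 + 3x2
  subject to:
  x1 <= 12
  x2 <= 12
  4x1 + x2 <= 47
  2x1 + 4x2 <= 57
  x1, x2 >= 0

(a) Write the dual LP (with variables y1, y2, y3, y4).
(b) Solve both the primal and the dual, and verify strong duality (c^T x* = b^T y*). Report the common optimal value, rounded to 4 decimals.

The standard primal-dual pair for 'max c^T x s.t. A x <= b, x >= 0' is:
  Dual:  min b^T y  s.t.  A^T y >= c,  y >= 0.

So the dual LP is:
  minimize  12y1 + 12y2 + 47y3 + 57y4
  subject to:
    y1 + 4y3 + 2y4 >= 1
    y2 + y3 + 4y4 >= 3
    y1, y2, y3, y4 >= 0

Solving the primal: x* = (4.5, 12).
  primal value c^T x* = 40.5.
Solving the dual: y* = (0, 1, 0, 0.5).
  dual value b^T y* = 40.5.
Strong duality: c^T x* = b^T y*. Confirmed.

40.5


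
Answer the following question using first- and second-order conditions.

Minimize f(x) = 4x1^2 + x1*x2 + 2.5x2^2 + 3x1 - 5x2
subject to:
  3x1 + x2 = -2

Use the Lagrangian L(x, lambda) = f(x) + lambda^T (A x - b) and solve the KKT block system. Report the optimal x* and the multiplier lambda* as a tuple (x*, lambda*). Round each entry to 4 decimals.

Form the Lagrangian:
  L(x, lambda) = (1/2) x^T Q x + c^T x + lambda^T (A x - b)
Stationarity (grad_x L = 0): Q x + c + A^T lambda = 0.
Primal feasibility: A x = b.

This gives the KKT block system:
  [ Q   A^T ] [ x     ]   [-c ]
  [ A    0  ] [ lambda ] = [ b ]

Solving the linear system:
  x*      = (-0.9787, 0.9362)
  lambda* = (1.2979)
  f(x*)   = -2.5106

x* = (-0.9787, 0.9362), lambda* = (1.2979)


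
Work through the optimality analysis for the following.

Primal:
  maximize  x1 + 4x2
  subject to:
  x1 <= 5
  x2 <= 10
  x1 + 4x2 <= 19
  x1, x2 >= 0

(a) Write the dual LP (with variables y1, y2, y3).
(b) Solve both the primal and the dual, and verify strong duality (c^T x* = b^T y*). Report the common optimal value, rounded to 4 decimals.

The standard primal-dual pair for 'max c^T x s.t. A x <= b, x >= 0' is:
  Dual:  min b^T y  s.t.  A^T y >= c,  y >= 0.

So the dual LP is:
  minimize  5y1 + 10y2 + 19y3
  subject to:
    y1 + y3 >= 1
    y2 + 4y3 >= 4
    y1, y2, y3 >= 0

Solving the primal: x* = (0, 4.75).
  primal value c^T x* = 19.
Solving the dual: y* = (0, 0, 1).
  dual value b^T y* = 19.
Strong duality: c^T x* = b^T y*. Confirmed.

19


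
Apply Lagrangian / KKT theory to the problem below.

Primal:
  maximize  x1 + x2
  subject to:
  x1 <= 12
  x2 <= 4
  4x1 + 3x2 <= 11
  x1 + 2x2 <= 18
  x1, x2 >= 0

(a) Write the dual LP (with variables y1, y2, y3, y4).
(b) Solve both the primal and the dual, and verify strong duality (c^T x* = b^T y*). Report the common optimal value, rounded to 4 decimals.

The standard primal-dual pair for 'max c^T x s.t. A x <= b, x >= 0' is:
  Dual:  min b^T y  s.t.  A^T y >= c,  y >= 0.

So the dual LP is:
  minimize  12y1 + 4y2 + 11y3 + 18y4
  subject to:
    y1 + 4y3 + y4 >= 1
    y2 + 3y3 + 2y4 >= 1
    y1, y2, y3, y4 >= 0

Solving the primal: x* = (0, 3.6667).
  primal value c^T x* = 3.6667.
Solving the dual: y* = (0, 0, 0.3333, 0).
  dual value b^T y* = 3.6667.
Strong duality: c^T x* = b^T y*. Confirmed.

3.6667


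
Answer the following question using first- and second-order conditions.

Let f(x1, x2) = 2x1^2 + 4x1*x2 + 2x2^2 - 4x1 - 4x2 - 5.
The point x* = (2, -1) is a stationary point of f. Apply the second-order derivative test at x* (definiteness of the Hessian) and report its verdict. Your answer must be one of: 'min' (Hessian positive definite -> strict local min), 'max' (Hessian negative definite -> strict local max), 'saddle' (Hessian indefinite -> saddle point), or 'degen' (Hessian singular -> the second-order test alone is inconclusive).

Compute the Hessian H = grad^2 f:
  H = [[4, 4], [4, 4]]
Verify stationarity: grad f(x*) = H x* + g = (0, 0).
Eigenvalues of H: 0, 8.
H has a zero eigenvalue (singular; positive semidefinite but not definite), so H is neither positive definite, negative definite, nor indefinite. The second-order test alone is inconclusive -> degen.
(Indeed, f is constant along the null direction of H through x*, so x* is not a strict local extremum.)

degen


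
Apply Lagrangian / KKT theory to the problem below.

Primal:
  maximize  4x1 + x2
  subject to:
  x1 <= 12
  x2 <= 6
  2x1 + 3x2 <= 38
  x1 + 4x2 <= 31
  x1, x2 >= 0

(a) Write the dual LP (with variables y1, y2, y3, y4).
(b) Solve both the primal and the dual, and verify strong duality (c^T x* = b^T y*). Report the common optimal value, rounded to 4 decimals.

The standard primal-dual pair for 'max c^T x s.t. A x <= b, x >= 0' is:
  Dual:  min b^T y  s.t.  A^T y >= c,  y >= 0.

So the dual LP is:
  minimize  12y1 + 6y2 + 38y3 + 31y4
  subject to:
    y1 + 2y3 + y4 >= 4
    y2 + 3y3 + 4y4 >= 1
    y1, y2, y3, y4 >= 0

Solving the primal: x* = (12, 4.6667).
  primal value c^T x* = 52.6667.
Solving the dual: y* = (3.3333, 0, 0.3333, 0).
  dual value b^T y* = 52.6667.
Strong duality: c^T x* = b^T y*. Confirmed.

52.6667


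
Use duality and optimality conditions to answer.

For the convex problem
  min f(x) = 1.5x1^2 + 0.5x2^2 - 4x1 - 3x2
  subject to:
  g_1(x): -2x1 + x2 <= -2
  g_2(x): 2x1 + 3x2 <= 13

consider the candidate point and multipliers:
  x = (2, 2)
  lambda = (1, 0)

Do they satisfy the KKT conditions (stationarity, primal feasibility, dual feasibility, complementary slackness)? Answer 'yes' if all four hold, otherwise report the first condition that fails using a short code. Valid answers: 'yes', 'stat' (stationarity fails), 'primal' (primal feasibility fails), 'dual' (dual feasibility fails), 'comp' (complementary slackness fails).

Gradient of f: grad f(x) = Q x + c = (2, -1)
Constraint values g_i(x) = a_i^T x - b_i:
  g_1((2, 2)) = 0
  g_2((2, 2)) = -3
Stationarity residual: grad f(x) + sum_i lambda_i a_i = (0, 0)
  -> stationarity OK
Primal feasibility (all g_i <= 0): OK
Dual feasibility (all lambda_i >= 0): OK
Complementary slackness (lambda_i * g_i(x) = 0 for all i): OK

Verdict: yes, KKT holds.

yes


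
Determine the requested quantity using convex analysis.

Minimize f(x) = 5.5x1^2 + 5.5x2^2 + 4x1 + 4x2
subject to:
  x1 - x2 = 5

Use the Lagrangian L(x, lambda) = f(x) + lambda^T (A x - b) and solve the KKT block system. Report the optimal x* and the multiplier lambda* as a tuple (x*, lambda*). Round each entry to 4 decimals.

Form the Lagrangian:
  L(x, lambda) = (1/2) x^T Q x + c^T x + lambda^T (A x - b)
Stationarity (grad_x L = 0): Q x + c + A^T lambda = 0.
Primal feasibility: A x = b.

This gives the KKT block system:
  [ Q   A^T ] [ x     ]   [-c ]
  [ A    0  ] [ lambda ] = [ b ]

Solving the linear system:
  x*      = (2.1364, -2.8636)
  lambda* = (-27.5)
  f(x*)   = 67.2955

x* = (2.1364, -2.8636), lambda* = (-27.5)


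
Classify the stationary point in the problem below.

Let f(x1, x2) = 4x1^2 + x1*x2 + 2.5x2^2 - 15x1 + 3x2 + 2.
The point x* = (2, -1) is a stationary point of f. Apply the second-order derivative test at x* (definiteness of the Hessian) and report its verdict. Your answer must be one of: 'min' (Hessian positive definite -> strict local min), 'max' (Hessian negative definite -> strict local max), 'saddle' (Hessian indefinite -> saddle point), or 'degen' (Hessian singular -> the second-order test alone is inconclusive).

Compute the Hessian H = grad^2 f:
  H = [[8, 1], [1, 5]]
Verify stationarity: grad f(x*) = H x* + g = (0, 0).
Eigenvalues of H: 4.6972, 8.3028.
Both eigenvalues > 0, so H is positive definite -> x* is a strict local min.

min


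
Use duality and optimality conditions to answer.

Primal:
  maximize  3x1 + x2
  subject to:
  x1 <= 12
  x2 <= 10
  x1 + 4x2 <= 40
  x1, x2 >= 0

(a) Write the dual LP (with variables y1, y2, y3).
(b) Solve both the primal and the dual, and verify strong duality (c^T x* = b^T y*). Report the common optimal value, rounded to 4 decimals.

The standard primal-dual pair for 'max c^T x s.t. A x <= b, x >= 0' is:
  Dual:  min b^T y  s.t.  A^T y >= c,  y >= 0.

So the dual LP is:
  minimize  12y1 + 10y2 + 40y3
  subject to:
    y1 + y3 >= 3
    y2 + 4y3 >= 1
    y1, y2, y3 >= 0

Solving the primal: x* = (12, 7).
  primal value c^T x* = 43.
Solving the dual: y* = (2.75, 0, 0.25).
  dual value b^T y* = 43.
Strong duality: c^T x* = b^T y*. Confirmed.

43


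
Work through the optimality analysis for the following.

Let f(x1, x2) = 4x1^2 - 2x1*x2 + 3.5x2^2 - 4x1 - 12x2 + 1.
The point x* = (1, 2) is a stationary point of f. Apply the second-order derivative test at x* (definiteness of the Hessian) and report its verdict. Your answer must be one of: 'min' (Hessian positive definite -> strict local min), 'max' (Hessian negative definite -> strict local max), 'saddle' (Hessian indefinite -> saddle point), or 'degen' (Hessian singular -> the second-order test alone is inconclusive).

Compute the Hessian H = grad^2 f:
  H = [[8, -2], [-2, 7]]
Verify stationarity: grad f(x*) = H x* + g = (0, 0).
Eigenvalues of H: 5.4384, 9.5616.
Both eigenvalues > 0, so H is positive definite -> x* is a strict local min.

min


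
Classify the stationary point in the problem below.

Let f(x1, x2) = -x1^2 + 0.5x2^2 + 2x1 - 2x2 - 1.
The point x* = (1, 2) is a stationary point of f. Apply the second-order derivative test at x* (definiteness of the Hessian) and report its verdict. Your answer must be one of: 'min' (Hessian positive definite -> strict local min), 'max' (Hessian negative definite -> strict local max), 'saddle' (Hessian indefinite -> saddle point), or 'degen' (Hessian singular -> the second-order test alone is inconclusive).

Compute the Hessian H = grad^2 f:
  H = [[-2, 0], [0, 1]]
Verify stationarity: grad f(x*) = H x* + g = (0, 0).
Eigenvalues of H: -2, 1.
Eigenvalues have mixed signs, so H is indefinite -> x* is a saddle point.

saddle


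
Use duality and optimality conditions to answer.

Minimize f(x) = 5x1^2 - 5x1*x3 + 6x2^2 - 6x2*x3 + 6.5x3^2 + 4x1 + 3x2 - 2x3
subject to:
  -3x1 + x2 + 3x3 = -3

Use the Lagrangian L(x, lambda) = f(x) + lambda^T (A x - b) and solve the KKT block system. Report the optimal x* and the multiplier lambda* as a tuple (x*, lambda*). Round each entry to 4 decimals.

Form the Lagrangian:
  L(x, lambda) = (1/2) x^T Q x + c^T x + lambda^T (A x - b)
Stationarity (grad_x L = 0): Q x + c + A^T lambda = 0.
Primal feasibility: A x = b.

This gives the KKT block system:
  [ Q   A^T ] [ x     ]   [-c ]
  [ A    0  ] [ lambda ] = [ b ]

Solving the linear system:
  x*      = (-0.1099, -0.8571, -0.8242)
  lambda* = (2.3407)
  f(x*)   = 2.8297

x* = (-0.1099, -0.8571, -0.8242), lambda* = (2.3407)


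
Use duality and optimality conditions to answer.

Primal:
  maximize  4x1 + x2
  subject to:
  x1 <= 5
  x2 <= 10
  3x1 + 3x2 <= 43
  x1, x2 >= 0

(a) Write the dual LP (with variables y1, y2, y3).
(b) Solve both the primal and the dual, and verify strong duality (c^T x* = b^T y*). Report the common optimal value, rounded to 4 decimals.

The standard primal-dual pair for 'max c^T x s.t. A x <= b, x >= 0' is:
  Dual:  min b^T y  s.t.  A^T y >= c,  y >= 0.

So the dual LP is:
  minimize  5y1 + 10y2 + 43y3
  subject to:
    y1 + 3y3 >= 4
    y2 + 3y3 >= 1
    y1, y2, y3 >= 0

Solving the primal: x* = (5, 9.3333).
  primal value c^T x* = 29.3333.
Solving the dual: y* = (3, 0, 0.3333).
  dual value b^T y* = 29.3333.
Strong duality: c^T x* = b^T y*. Confirmed.

29.3333


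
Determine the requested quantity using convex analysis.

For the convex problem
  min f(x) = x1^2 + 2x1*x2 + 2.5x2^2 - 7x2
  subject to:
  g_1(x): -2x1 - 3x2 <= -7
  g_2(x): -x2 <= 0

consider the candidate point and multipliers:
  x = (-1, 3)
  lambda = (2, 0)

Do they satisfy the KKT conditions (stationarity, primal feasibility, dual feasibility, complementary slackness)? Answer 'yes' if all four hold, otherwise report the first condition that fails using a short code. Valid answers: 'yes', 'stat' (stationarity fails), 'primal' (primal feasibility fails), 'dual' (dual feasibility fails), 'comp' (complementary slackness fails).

Gradient of f: grad f(x) = Q x + c = (4, 6)
Constraint values g_i(x) = a_i^T x - b_i:
  g_1((-1, 3)) = 0
  g_2((-1, 3)) = -3
Stationarity residual: grad f(x) + sum_i lambda_i a_i = (0, 0)
  -> stationarity OK
Primal feasibility (all g_i <= 0): OK
Dual feasibility (all lambda_i >= 0): OK
Complementary slackness (lambda_i * g_i(x) = 0 for all i): OK

Verdict: yes, KKT holds.

yes


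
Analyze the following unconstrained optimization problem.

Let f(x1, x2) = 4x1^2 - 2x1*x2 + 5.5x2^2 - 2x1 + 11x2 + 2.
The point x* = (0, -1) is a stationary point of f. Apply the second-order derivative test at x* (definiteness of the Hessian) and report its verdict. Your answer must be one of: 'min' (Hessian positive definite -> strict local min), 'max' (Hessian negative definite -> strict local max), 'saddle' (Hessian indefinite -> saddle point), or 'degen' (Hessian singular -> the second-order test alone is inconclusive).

Compute the Hessian H = grad^2 f:
  H = [[8, -2], [-2, 11]]
Verify stationarity: grad f(x*) = H x* + g = (0, 0).
Eigenvalues of H: 7, 12.
Both eigenvalues > 0, so H is positive definite -> x* is a strict local min.

min


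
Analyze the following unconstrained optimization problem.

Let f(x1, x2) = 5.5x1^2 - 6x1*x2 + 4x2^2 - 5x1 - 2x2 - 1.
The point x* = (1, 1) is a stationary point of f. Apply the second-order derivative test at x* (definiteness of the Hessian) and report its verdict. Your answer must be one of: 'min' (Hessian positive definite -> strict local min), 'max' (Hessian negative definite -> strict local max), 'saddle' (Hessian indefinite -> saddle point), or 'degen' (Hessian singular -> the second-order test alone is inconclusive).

Compute the Hessian H = grad^2 f:
  H = [[11, -6], [-6, 8]]
Verify stationarity: grad f(x*) = H x* + g = (0, 0).
Eigenvalues of H: 3.3153, 15.6847.
Both eigenvalues > 0, so H is positive definite -> x* is a strict local min.

min


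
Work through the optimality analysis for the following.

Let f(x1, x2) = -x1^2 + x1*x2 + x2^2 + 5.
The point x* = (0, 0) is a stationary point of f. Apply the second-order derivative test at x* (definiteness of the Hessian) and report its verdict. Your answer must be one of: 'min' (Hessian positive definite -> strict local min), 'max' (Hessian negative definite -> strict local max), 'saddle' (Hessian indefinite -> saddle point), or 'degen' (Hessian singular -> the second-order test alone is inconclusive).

Compute the Hessian H = grad^2 f:
  H = [[-2, 1], [1, 2]]
Verify stationarity: grad f(x*) = H x* + g = (0, 0).
Eigenvalues of H: -2.2361, 2.2361.
Eigenvalues have mixed signs, so H is indefinite -> x* is a saddle point.

saddle


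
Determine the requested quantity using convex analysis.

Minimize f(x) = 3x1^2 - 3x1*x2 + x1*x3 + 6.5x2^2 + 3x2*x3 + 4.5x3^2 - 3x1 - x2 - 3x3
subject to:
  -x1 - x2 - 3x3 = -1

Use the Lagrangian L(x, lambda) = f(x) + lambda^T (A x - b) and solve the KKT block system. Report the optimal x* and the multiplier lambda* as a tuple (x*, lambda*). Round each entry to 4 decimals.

Form the Lagrangian:
  L(x, lambda) = (1/2) x^T Q x + c^T x + lambda^T (A x - b)
Stationarity (grad_x L = 0): Q x + c + A^T lambda = 0.
Primal feasibility: A x = b.

This gives the KKT block system:
  [ Q   A^T ] [ x     ]   [-c ]
  [ A    0  ] [ lambda ] = [ b ]

Solving the linear system:
  x*      = (0.4932, 0.137, 0.1233)
  lambda* = (-0.3288)
  f(x*)   = -1.1575

x* = (0.4932, 0.137, 0.1233), lambda* = (-0.3288)


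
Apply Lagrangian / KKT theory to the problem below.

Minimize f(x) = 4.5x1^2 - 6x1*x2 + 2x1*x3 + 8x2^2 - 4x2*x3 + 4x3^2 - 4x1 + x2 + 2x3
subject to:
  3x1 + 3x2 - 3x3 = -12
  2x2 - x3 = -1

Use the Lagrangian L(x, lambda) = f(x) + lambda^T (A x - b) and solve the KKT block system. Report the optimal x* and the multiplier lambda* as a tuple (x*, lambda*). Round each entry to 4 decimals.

Form the Lagrangian:
  L(x, lambda) = (1/2) x^T Q x + c^T x + lambda^T (A x - b)
Stationarity (grad_x L = 0): Q x + c + A^T lambda = 0.
Primal feasibility: A x = b.

This gives the KKT block system:
  [ Q   A^T ] [ x     ]   [-c ]
  [ A    0  ] [ lambda ] = [ b ]

Solving the linear system:
  x*      = (-2.8378, 0.1622, 1.3243)
  lambda* = (9.2883, -21.5946)
  f(x*)   = 52.0135

x* = (-2.8378, 0.1622, 1.3243), lambda* = (9.2883, -21.5946)


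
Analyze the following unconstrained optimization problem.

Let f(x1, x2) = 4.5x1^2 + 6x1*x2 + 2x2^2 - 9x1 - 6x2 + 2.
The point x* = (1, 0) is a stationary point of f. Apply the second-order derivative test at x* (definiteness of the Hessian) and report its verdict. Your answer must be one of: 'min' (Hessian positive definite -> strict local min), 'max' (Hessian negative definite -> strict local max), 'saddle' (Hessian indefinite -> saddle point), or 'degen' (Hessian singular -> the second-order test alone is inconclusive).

Compute the Hessian H = grad^2 f:
  H = [[9, 6], [6, 4]]
Verify stationarity: grad f(x*) = H x* + g = (0, 0).
Eigenvalues of H: 0, 13.
H has a zero eigenvalue (singular; positive semidefinite but not definite), so H is neither positive definite, negative definite, nor indefinite. The second-order test alone is inconclusive -> degen.
(Indeed, f is constant along the null direction of H through x*, so x* is not a strict local extremum.)

degen


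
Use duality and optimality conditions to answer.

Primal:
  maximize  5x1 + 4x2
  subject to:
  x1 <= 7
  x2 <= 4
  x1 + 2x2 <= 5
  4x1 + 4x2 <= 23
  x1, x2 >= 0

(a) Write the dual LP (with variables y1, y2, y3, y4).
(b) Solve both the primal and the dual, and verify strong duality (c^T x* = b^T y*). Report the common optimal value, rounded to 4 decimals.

The standard primal-dual pair for 'max c^T x s.t. A x <= b, x >= 0' is:
  Dual:  min b^T y  s.t.  A^T y >= c,  y >= 0.

So the dual LP is:
  minimize  7y1 + 4y2 + 5y3 + 23y4
  subject to:
    y1 + y3 + 4y4 >= 5
    y2 + 2y3 + 4y4 >= 4
    y1, y2, y3, y4 >= 0

Solving the primal: x* = (5, 0).
  primal value c^T x* = 25.
Solving the dual: y* = (0, 0, 5, 0).
  dual value b^T y* = 25.
Strong duality: c^T x* = b^T y*. Confirmed.

25


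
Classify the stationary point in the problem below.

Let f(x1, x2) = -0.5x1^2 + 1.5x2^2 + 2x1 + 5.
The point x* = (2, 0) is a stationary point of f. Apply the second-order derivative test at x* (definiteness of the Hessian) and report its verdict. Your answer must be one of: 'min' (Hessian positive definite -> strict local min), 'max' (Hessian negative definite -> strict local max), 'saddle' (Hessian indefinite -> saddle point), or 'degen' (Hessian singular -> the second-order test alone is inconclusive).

Compute the Hessian H = grad^2 f:
  H = [[-1, 0], [0, 3]]
Verify stationarity: grad f(x*) = H x* + g = (0, 0).
Eigenvalues of H: -1, 3.
Eigenvalues have mixed signs, so H is indefinite -> x* is a saddle point.

saddle


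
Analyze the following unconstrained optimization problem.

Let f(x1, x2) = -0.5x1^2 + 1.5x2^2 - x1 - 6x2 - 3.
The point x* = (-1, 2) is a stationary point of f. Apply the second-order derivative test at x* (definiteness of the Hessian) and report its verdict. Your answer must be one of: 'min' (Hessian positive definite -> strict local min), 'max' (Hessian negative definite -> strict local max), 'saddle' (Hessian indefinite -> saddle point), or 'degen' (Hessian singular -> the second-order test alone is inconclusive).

Compute the Hessian H = grad^2 f:
  H = [[-1, 0], [0, 3]]
Verify stationarity: grad f(x*) = H x* + g = (0, 0).
Eigenvalues of H: -1, 3.
Eigenvalues have mixed signs, so H is indefinite -> x* is a saddle point.

saddle


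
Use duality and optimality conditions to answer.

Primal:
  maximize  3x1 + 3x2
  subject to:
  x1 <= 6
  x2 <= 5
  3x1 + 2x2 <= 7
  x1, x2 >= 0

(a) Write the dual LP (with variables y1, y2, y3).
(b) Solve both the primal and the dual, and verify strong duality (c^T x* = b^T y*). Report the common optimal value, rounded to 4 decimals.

The standard primal-dual pair for 'max c^T x s.t. A x <= b, x >= 0' is:
  Dual:  min b^T y  s.t.  A^T y >= c,  y >= 0.

So the dual LP is:
  minimize  6y1 + 5y2 + 7y3
  subject to:
    y1 + 3y3 >= 3
    y2 + 2y3 >= 3
    y1, y2, y3 >= 0

Solving the primal: x* = (0, 3.5).
  primal value c^T x* = 10.5.
Solving the dual: y* = (0, 0, 1.5).
  dual value b^T y* = 10.5.
Strong duality: c^T x* = b^T y*. Confirmed.

10.5


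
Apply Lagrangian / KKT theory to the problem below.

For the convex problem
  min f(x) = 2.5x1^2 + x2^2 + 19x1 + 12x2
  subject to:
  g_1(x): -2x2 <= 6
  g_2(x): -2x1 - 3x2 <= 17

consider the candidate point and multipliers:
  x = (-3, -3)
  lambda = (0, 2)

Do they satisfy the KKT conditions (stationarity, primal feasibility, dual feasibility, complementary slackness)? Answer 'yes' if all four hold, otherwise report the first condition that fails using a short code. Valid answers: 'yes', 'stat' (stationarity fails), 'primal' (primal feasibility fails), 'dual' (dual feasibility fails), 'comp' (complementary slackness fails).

Gradient of f: grad f(x) = Q x + c = (4, 6)
Constraint values g_i(x) = a_i^T x - b_i:
  g_1((-3, -3)) = 0
  g_2((-3, -3)) = -2
Stationarity residual: grad f(x) + sum_i lambda_i a_i = (0, 0)
  -> stationarity OK
Primal feasibility (all g_i <= 0): OK
Dual feasibility (all lambda_i >= 0): OK
Complementary slackness (lambda_i * g_i(x) = 0 for all i): FAILS

Verdict: the first failing condition is complementary_slackness -> comp.

comp


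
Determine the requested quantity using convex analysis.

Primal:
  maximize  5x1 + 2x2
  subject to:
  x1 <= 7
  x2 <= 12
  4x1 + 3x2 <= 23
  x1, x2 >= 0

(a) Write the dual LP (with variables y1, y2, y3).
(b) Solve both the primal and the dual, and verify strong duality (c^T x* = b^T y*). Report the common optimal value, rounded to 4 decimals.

The standard primal-dual pair for 'max c^T x s.t. A x <= b, x >= 0' is:
  Dual:  min b^T y  s.t.  A^T y >= c,  y >= 0.

So the dual LP is:
  minimize  7y1 + 12y2 + 23y3
  subject to:
    y1 + 4y3 >= 5
    y2 + 3y3 >= 2
    y1, y2, y3 >= 0

Solving the primal: x* = (5.75, 0).
  primal value c^T x* = 28.75.
Solving the dual: y* = (0, 0, 1.25).
  dual value b^T y* = 28.75.
Strong duality: c^T x* = b^T y*. Confirmed.

28.75


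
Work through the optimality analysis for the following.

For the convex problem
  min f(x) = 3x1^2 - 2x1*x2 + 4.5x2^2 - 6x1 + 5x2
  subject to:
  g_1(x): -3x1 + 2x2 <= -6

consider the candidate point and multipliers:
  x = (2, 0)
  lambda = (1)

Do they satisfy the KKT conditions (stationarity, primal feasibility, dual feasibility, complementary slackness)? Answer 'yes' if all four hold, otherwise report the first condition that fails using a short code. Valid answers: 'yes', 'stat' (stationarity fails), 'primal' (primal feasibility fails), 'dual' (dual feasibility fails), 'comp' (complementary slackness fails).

Gradient of f: grad f(x) = Q x + c = (6, 1)
Constraint values g_i(x) = a_i^T x - b_i:
  g_1((2, 0)) = 0
Stationarity residual: grad f(x) + sum_i lambda_i a_i = (3, 3)
  -> stationarity FAILS
Primal feasibility (all g_i <= 0): OK
Dual feasibility (all lambda_i >= 0): OK
Complementary slackness (lambda_i * g_i(x) = 0 for all i): OK

Verdict: the first failing condition is stationarity -> stat.

stat


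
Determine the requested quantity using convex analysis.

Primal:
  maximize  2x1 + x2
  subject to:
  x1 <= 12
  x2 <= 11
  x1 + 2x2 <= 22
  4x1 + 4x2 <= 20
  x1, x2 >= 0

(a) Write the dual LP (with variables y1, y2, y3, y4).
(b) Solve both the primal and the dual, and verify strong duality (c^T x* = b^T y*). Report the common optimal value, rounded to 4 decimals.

The standard primal-dual pair for 'max c^T x s.t. A x <= b, x >= 0' is:
  Dual:  min b^T y  s.t.  A^T y >= c,  y >= 0.

So the dual LP is:
  minimize  12y1 + 11y2 + 22y3 + 20y4
  subject to:
    y1 + y3 + 4y4 >= 2
    y2 + 2y3 + 4y4 >= 1
    y1, y2, y3, y4 >= 0

Solving the primal: x* = (5, 0).
  primal value c^T x* = 10.
Solving the dual: y* = (0, 0, 0, 0.5).
  dual value b^T y* = 10.
Strong duality: c^T x* = b^T y*. Confirmed.

10


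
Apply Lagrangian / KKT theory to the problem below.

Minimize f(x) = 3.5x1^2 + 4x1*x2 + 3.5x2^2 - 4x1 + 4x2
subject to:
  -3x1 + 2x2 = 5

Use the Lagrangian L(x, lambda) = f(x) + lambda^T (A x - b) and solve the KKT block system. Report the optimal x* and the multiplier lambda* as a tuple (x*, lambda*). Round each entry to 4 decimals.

Form the Lagrangian:
  L(x, lambda) = (1/2) x^T Q x + c^T x + lambda^T (A x - b)
Stationarity (grad_x L = 0): Q x + c + A^T lambda = 0.
Primal feasibility: A x = b.

This gives the KKT block system:
  [ Q   A^T ] [ x     ]   [-c ]
  [ A    0  ] [ lambda ] = [ b ]

Solving the linear system:
  x*      = (-1.1007, 0.8489)
  lambda* = (-2.7698)
  f(x*)   = 10.8237

x* = (-1.1007, 0.8489), lambda* = (-2.7698)


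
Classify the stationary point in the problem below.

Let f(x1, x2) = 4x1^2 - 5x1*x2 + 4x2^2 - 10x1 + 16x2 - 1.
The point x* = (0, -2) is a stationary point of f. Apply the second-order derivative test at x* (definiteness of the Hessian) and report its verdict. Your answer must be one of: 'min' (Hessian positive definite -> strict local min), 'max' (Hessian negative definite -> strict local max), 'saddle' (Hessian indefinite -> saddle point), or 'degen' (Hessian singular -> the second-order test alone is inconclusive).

Compute the Hessian H = grad^2 f:
  H = [[8, -5], [-5, 8]]
Verify stationarity: grad f(x*) = H x* + g = (0, 0).
Eigenvalues of H: 3, 13.
Both eigenvalues > 0, so H is positive definite -> x* is a strict local min.

min


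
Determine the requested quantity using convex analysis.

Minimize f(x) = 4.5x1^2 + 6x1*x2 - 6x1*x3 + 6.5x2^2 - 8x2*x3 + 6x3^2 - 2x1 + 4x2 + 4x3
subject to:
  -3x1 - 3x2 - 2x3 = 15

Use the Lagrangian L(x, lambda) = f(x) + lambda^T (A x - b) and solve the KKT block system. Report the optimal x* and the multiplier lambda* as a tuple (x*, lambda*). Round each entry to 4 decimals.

Form the Lagrangian:
  L(x, lambda) = (1/2) x^T Q x + c^T x + lambda^T (A x - b)
Stationarity (grad_x L = 0): Q x + c + A^T lambda = 0.
Primal feasibility: A x = b.

This gives the KKT block system:
  [ Q   A^T ] [ x     ]   [-c ]
  [ A    0  ] [ lambda ] = [ b ]

Solving the linear system:
  x*      = (-1.0852, -2.1, -2.7222)
  lambda* = (-2.6778)
  f(x*)   = 11.5241

x* = (-1.0852, -2.1, -2.7222), lambda* = (-2.6778)


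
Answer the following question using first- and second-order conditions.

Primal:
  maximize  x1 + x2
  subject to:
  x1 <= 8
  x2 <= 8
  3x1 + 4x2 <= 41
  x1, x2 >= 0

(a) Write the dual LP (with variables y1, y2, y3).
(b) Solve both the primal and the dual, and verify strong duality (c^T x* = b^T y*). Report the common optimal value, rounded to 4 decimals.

The standard primal-dual pair for 'max c^T x s.t. A x <= b, x >= 0' is:
  Dual:  min b^T y  s.t.  A^T y >= c,  y >= 0.

So the dual LP is:
  minimize  8y1 + 8y2 + 41y3
  subject to:
    y1 + 3y3 >= 1
    y2 + 4y3 >= 1
    y1, y2, y3 >= 0

Solving the primal: x* = (8, 4.25).
  primal value c^T x* = 12.25.
Solving the dual: y* = (0.25, 0, 0.25).
  dual value b^T y* = 12.25.
Strong duality: c^T x* = b^T y*. Confirmed.

12.25


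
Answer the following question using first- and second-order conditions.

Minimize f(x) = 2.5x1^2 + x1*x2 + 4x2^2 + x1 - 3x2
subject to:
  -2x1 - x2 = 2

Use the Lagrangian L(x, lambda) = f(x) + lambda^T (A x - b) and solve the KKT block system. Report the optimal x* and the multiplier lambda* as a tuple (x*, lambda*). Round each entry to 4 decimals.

Form the Lagrangian:
  L(x, lambda) = (1/2) x^T Q x + c^T x + lambda^T (A x - b)
Stationarity (grad_x L = 0): Q x + c + A^T lambda = 0.
Primal feasibility: A x = b.

This gives the KKT block system:
  [ Q   A^T ] [ x     ]   [-c ]
  [ A    0  ] [ lambda ] = [ b ]

Solving the linear system:
  x*      = (-1.1212, 0.2424)
  lambda* = (-2.1818)
  f(x*)   = 1.2576

x* = (-1.1212, 0.2424), lambda* = (-2.1818)
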